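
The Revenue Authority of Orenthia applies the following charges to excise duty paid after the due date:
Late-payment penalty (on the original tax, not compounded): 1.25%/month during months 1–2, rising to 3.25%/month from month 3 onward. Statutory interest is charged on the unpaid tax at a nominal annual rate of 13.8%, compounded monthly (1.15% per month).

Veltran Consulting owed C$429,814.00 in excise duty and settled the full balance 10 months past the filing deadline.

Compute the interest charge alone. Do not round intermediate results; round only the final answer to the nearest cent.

C$52,066.58

Interest: C$429,814.00 × ((1 + 0.0115)^10 − 1) = C$429,814.00 × 0.1211375… = C$52,066.5844…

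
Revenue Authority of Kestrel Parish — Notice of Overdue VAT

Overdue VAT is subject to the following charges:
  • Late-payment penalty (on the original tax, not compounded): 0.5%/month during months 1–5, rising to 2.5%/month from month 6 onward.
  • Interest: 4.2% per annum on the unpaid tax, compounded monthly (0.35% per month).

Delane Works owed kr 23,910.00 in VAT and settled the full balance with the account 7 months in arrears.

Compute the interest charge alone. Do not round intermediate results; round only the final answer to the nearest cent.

kr 591.98

Interest: kr 23,910.00 × ((1 + 0.0035)^7 − 1) = kr 23,910.00 × 0.0247588… = kr 591.9819…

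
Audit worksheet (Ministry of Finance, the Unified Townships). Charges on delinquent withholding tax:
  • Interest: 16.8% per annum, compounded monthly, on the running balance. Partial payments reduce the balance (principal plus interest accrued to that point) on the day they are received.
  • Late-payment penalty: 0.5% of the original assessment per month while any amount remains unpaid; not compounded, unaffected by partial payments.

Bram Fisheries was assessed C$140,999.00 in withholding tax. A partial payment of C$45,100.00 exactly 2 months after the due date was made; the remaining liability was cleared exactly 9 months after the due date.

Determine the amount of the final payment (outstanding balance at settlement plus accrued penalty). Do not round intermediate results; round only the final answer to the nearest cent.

Monthly rate = 16.8% ÷ 12 = 1.4%
Balance at month 2: C$140,999.0000 × (1 + 0.014)^2 = C$144,974.6078…
After C$45,100.00 payment: C$144,974.6078… − C$45,100.00 = C$99,874.6078…
Balance at month 9: C$99,874.6078… × (1 + 0.014)^7 = C$110,083.1306…
Penalty: 9 × 0.5% × C$140,999.00 = C$6,344.96…
Final settlement = outstanding balance + penalty = C$110,083.1306… + C$6,344.96… = C$116,428.09

C$116,428.09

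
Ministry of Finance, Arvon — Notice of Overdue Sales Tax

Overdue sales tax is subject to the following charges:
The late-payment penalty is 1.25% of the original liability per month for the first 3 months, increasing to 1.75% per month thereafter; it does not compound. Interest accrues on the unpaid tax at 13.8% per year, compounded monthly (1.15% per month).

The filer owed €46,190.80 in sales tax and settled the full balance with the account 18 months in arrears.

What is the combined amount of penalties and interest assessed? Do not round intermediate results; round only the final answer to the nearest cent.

€24,413.25

Penalty, months 1–3: 3 × 1.25% × €46,190.80 = €1,732.16…
Penalty, months 4–18: 15 × 1.75% × €46,190.80 = €12,125.09…
Interest: €46,190.80 × ((1 + 0.0115)^18 − 1) = €46,190.80 × 0.2285306… = €10,556.0099…
Penalties + interest = €13,857.2400 + €10,556.0099… = €24,413.25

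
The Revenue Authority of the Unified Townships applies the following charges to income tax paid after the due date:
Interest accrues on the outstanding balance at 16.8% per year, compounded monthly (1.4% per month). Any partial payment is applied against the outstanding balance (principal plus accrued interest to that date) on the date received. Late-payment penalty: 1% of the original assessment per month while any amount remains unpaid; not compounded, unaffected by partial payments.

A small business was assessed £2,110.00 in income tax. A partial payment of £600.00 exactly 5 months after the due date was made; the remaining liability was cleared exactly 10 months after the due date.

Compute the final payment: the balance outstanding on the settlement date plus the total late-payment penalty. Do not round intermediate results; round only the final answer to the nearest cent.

Balance at month 5: £2,110.0000 × (1 + 0.014)^5 = £2,261.8939…
After £600.00 payment: £2,261.8939… − £600.00 = £1,661.8939…
Balance at month 10: £1,661.8939… × (1 + 0.014)^5 = £1,781.5297…
Penalty: 10 × 1% × £2,110.00 = £211.00
Final settlement = outstanding balance + penalty = £1,781.5297… + £211.00 = £1,992.53

£1,992.53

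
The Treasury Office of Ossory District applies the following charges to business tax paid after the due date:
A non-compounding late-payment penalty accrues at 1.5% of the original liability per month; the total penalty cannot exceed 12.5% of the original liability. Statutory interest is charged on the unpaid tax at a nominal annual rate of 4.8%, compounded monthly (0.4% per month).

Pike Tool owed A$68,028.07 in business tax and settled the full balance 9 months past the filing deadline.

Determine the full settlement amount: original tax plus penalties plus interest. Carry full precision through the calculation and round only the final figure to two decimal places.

Penalty (uncapped): 9 × 1.5% × A$68,028.07 = A$9,183.79…; cap = 12.5% × A$68,028.07 = A$8,503.51… → penalty = A$8,503.51…
Interest: A$68,028.07 × ((1 + 0.004)^9 − 1) = A$68,028.07 × 0.0365814… = A$2,488.5626…
Total = A$68,028.07 + A$8,503.5088… + A$2,488.5626… = A$79,020.14

A$79,020.14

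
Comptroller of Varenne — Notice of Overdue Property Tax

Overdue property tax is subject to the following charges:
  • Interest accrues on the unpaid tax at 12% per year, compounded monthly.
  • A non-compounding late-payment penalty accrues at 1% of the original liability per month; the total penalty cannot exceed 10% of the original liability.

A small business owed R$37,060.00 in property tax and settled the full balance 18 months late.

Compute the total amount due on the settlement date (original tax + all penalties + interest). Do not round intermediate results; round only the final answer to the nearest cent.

R$48,035.23

Penalty (uncapped): 18 × 1% × R$37,060.00 = R$6,670.80; cap = 10% × R$37,060.00 = R$3,706.00 → penalty = R$3,706.00
Interest (12%/yr ÷ 12 = 1%/month): R$37,060.00 × ((1 + 0.01)^18 − 1) = R$7,269.2254…
Total = R$37,060.00 + R$3,706.0000 + R$7,269.2254… = R$48,035.23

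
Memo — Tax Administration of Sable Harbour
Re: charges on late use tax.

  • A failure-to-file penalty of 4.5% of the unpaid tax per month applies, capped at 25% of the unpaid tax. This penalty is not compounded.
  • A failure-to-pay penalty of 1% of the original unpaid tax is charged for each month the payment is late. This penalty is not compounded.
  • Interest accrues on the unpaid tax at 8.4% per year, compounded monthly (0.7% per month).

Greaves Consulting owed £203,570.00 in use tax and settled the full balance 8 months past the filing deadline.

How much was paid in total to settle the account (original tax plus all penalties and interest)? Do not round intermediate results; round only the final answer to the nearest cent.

Failure-to-file: 8 × 4.5% × £203,570.00 = £73,285.20, capped at 25% × £203,570.00 = £50,892.50
Failure-to-pay penalty: 8 × 1% × £203,570.00 = £16,285.60
Interest: £203,570.00 × ((1 + 0.007)^8 − 1) = £203,570.00 × 0.0573914… = £11,683.1626…
Total = £203,570.00 + £67,178.1000 + £11,683.1626… = £282,431.26

£282,431.26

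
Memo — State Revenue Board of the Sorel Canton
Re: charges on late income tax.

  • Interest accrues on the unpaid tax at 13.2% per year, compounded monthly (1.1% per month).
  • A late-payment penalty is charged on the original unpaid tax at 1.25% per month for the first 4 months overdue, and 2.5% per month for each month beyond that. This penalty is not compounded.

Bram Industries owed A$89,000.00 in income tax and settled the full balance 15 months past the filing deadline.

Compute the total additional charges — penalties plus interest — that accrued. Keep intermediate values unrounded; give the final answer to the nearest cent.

A$44,796.47

Penalty, months 1–4: 4 × 1.25% × A$89,000.00 = A$4,450.00
Penalty, months 5–15: 11 × 2.5% × A$89,000.00 = A$24,475.00
Interest: A$89,000.00 × ((1 + 0.011)^15 − 1) = A$89,000.00 × 0.1783311… = A$15,871.4664…
Penalties + interest = A$28,925.0000 + A$15,871.4664… = A$44,796.47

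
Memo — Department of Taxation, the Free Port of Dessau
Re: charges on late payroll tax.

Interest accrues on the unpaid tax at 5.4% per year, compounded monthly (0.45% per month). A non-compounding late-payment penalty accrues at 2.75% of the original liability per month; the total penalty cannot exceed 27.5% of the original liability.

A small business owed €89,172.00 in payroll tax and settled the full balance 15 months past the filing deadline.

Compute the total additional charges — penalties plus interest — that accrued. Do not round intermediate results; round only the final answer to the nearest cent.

Penalty (uncapped): 15 × 2.75% × €89,172.00 = €36,783.45; cap = 27.5% × €89,172.00 = €24,522.30 → penalty = €24,522.30
Interest: €89,172.00 × ((1 + 0.0045)^15 − 1) = €89,172.00 × 0.0696683… = €6,212.4596…
Penalties + interest = €24,522.3000 + €6,212.4596… = €30,734.76

€30,734.76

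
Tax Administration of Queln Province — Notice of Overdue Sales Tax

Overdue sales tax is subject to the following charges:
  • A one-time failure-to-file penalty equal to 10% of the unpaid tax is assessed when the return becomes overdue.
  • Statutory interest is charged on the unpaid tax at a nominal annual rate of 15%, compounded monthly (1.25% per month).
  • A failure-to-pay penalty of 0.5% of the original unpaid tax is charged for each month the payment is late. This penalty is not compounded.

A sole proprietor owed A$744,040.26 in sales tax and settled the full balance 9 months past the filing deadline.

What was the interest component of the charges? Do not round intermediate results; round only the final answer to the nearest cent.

A$88,014.14

Interest: A$744,040.26 × ((1 + 0.0125)^9 − 1) = A$744,040.26 × 0.1182922… = A$88,014.1425…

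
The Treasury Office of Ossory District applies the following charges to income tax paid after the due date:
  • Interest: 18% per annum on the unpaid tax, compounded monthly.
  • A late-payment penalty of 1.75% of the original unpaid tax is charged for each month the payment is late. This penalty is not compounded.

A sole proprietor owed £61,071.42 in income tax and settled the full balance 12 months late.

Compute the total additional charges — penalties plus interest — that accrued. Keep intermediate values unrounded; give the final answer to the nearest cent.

£24,771.68

Late-payment penalty = 1.75% × £61,071.42 × 12 mo = £12,825.00…
Interest (18%/yr ÷ 12 = 1.5%/month): £61,071.42 × ((1 + 0.015)^12 − 1) = £11,946.6795…
Penalties + interest = £12,824.9982 + £11,946.6795… = £24,771.68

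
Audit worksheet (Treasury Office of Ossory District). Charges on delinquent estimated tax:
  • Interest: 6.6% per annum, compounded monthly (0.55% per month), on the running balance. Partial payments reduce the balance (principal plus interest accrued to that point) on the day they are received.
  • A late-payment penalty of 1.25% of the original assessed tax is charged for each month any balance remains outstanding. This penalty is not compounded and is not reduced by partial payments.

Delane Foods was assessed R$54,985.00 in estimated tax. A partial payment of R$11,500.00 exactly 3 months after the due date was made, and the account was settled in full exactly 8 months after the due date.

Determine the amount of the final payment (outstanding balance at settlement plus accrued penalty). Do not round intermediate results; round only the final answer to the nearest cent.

Balance at month 3: R$54,985.0000 × (1 + 0.0055)^3 = R$55,897.2515…
After R$11,500.00 payment: R$55,897.2515… − R$11,500.00 = R$44,397.2515…
Balance at month 8: R$44,397.2515… × (1 + 0.0055)^5 = R$45,631.6802…
Penalty: 8 × 1.25% × R$54,985.00 = R$5,498.50
Final settlement = outstanding balance + penalty = R$45,631.6802… + R$5,498.50 = R$51,130.18

R$51,130.18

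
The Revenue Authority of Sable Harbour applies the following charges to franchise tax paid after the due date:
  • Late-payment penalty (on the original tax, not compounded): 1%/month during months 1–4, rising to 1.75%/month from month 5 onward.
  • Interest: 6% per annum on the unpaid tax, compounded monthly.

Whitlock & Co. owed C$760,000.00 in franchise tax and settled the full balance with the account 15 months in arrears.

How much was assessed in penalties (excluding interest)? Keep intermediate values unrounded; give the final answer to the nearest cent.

Penalty, months 1–4: 4 × 1% × C$760,000.00 = C$30,400.00
Penalty, months 5–15: 11 × 1.75% × C$760,000.00 = C$146,300.00
Total penalty = C$30,400.00 + C$146,300.00 = C$176,700.00

C$176,700.00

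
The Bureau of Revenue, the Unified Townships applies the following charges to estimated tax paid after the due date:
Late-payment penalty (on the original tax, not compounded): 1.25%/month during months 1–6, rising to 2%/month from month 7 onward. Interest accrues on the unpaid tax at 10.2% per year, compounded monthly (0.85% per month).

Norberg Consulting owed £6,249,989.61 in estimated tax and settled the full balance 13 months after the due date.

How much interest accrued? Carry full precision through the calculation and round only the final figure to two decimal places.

Interest: £6,249,989.61 × ((1 + 0.0085)^13 − 1) = £6,249,989.61 × 0.1163149… = £726,967.1031…

£726,967.10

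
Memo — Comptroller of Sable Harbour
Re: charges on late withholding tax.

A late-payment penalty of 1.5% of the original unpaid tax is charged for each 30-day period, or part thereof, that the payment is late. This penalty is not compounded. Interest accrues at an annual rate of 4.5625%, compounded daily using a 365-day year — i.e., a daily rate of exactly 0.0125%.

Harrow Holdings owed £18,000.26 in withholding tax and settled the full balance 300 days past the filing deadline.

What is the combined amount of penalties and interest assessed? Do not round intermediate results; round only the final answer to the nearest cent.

£3,387.82

Penalty periods: ⌈300/30⌉ = 10; penalty = 10 × 1.5% × £18,000.26 = £2,700.04…
Interest: £18,000.26 × ((1 + 0.000125)^300 − 1) = £18,000.26 × 0.03820956… = £687.7821…
Penalties + interest = £2,700.0390 + £687.7821… = £3,387.82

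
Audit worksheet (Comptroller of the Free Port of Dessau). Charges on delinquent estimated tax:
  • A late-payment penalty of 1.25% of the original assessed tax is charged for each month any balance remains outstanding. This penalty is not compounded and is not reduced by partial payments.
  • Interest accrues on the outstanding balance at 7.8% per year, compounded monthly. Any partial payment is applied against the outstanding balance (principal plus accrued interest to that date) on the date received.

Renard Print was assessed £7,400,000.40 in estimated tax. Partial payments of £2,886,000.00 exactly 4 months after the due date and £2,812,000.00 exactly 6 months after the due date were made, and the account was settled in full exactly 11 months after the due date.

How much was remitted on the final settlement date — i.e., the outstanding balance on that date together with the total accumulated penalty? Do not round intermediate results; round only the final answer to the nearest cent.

Monthly rate = 7.8% ÷ 12 = 0.65%
Balance at month 4: £7,400,000.4000 × (1 + 0.0065)^4 = £7,594,284.4526…
After £2,886,000.00 payment: £7,594,284.4526… − £2,886,000.00 = £4,708,284.4526…
Balance at month 6: £4,708,284.4526… × (1 + 0.0065)^2 = £4,769,691.0755…
After £2,812,000.00 payment: £4,769,691.0755… − £2,812,000.00 = £1,957,691.0755…
Balance at month 11: £1,957,691.0755… × (1 + 0.0065)^5 = £2,022,148.5538…
Penalty: 11 × 1.25% × £7,400,000.40 = £1,017,500.06…
Final settlement = outstanding balance + penalty = £2,022,148.5538… + £1,017,500.06… = £3,039,648.61

£3,039,648.61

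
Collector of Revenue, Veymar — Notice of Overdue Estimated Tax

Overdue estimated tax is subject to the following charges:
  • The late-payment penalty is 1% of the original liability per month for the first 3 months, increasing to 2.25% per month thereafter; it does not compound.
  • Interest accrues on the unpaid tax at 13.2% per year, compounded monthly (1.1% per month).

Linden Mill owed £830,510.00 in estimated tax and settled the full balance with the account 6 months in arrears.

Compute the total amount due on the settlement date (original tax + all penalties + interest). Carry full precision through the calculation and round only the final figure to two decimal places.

£967,828.05

Penalty, months 1–3: 3 × 1% × £830,510.00 = £24,915.30
Penalty, months 4–6: 3 × 2.25% × £830,510.00 = £56,059.43…
Interest: £830,510.00 × ((1 + 0.011)^6 − 1) = £830,510.00 × 0.0678418… = £56,343.3270…
Total = £830,510.00 + £80,974.7250 + £56,343.3270… = £967,828.05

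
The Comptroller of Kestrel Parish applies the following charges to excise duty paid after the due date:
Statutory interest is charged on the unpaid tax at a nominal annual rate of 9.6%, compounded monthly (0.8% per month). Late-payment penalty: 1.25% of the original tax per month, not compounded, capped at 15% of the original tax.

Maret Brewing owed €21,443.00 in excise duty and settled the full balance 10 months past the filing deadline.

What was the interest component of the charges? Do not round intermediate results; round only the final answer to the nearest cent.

Interest: €21,443.00 × ((1 + 0.008)^10 − 1) = €21,443.00 × 0.0829423… = €1,778.5319…

€1,778.53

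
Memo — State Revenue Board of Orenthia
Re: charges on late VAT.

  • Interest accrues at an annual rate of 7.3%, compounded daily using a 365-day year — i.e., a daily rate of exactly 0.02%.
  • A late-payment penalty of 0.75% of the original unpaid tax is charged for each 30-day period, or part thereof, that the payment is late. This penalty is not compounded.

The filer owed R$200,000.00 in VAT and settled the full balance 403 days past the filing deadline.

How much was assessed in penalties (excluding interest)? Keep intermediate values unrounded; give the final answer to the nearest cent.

R$21,000.00

Penalty periods: ⌈403/30⌉ = 14; penalty = 14 × 0.75% × R$200,000.00 = R$21,000.00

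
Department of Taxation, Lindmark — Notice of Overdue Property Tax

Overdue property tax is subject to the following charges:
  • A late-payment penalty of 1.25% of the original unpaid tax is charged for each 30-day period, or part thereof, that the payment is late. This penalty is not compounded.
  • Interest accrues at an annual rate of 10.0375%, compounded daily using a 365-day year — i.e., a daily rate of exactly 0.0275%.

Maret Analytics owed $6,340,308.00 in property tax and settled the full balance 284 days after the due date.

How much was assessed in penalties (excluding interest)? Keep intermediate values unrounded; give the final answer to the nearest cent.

Penalty periods: ⌈284/30⌉ = 10; penalty = 10 × 1.25% × $6,340,308.00 = $792,538.50

$792,538.50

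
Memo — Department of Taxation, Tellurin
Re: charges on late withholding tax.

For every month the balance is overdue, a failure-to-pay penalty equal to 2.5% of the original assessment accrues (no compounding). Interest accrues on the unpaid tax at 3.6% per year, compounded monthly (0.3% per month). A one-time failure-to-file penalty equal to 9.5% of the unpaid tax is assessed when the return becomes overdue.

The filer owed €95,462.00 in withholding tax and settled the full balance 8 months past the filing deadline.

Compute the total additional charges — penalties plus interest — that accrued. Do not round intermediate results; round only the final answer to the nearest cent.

€30,476.58

Failure-to-file penalty: 9.5% × €95,462.00 = €9,068.89
Failure-to-pay penalty = 2.5% × €95,462.00 × 8 mo = €19,092.40
Interest: €95,462.00 × ((1 + 0.003)^8 − 1) = €95,462.00 × 0.0242535… = €2,315.2893…
Penalties + interest = €28,161.2900 + €2,315.2893… = €30,476.58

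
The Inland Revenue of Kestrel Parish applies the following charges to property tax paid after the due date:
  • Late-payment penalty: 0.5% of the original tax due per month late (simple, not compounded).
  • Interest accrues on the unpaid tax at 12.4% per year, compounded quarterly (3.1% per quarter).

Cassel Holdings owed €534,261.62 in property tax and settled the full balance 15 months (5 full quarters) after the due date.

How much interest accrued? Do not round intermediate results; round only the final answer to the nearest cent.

€88,106.45

Interest: €534,261.62 × ((1 + 0.031)^5 − 1) = €534,261.62 × 0.1649126… = €88,106.4495…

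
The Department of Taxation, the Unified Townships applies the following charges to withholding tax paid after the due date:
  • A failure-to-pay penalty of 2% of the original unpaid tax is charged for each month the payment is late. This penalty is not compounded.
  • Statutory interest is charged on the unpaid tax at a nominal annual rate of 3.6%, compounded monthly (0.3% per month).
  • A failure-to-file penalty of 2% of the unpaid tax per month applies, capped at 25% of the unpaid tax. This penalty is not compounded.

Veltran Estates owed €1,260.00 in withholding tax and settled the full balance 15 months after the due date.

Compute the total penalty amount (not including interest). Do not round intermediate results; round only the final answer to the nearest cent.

€693.00

Failure-to-file: 15 × 2% × €1,260.00 = €378.00, capped at 25% × €1,260.00 = €315.00
Failure-to-pay penalty: 15 × 2% × €1,260.00 = €378.00
Total penalty = €315.00 + €378.00 = €693.00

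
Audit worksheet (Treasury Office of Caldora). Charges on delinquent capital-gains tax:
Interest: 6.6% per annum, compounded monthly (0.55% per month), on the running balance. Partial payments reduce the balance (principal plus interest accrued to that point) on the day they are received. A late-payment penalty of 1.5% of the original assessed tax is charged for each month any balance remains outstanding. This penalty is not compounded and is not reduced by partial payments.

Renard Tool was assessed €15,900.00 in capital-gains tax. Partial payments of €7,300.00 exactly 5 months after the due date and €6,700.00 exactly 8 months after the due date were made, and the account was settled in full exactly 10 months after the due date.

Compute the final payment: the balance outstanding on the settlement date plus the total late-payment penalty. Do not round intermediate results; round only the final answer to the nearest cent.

Balance at month 5: €15,900.0000 × (1 + 0.0055)^5 = €16,342.0863…
After €7,300.00 payment: €16,342.0863… − €7,300.00 = €9,042.0863…
Balance at month 8: €9,042.0863… × (1 + 0.0055)^3 = €9,192.1028…
After €6,700.00 payment: €9,192.1028… − €6,700.00 = €2,492.1028…
Balance at month 10: €2,492.1028… × (1 + 0.0055)^2 = €2,519.5913…
Penalty: 10 × 1.5% × €15,900.00 = €2,385.00
Final settlement = outstanding balance + penalty = €2,519.5913… + €2,385.00 = €4,904.59

€4,904.59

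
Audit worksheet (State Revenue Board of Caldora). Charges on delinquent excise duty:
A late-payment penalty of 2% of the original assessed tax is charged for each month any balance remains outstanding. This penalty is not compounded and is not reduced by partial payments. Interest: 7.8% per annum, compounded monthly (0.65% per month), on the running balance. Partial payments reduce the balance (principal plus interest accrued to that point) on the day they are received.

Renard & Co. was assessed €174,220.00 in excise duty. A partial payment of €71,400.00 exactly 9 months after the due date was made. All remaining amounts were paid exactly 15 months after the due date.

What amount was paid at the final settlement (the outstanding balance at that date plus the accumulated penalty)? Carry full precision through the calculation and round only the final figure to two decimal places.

Balance at month 9: €174,220.0000 × (1 + 0.0065)^9 = €184,680.9171…
After €71,400.00 payment: €184,680.9171… − €71,400.00 = €113,280.9171…
Balance at month 15: €113,280.9171… × (1 + 0.0065)^6 = €117,771.2898…
Penalty: 15 × 2% × €174,220.00 = €52,266.00
Final settlement = outstanding balance + penalty = €117,771.2898… + €52,266.00 = €170,037.29

€170,037.29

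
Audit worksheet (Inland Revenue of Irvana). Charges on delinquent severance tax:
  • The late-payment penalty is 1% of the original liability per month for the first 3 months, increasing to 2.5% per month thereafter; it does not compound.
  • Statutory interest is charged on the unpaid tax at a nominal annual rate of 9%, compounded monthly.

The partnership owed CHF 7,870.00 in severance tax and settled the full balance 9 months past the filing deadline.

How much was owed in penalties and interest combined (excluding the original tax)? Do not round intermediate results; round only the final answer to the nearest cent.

Penalty, months 1–3: 3 × 1% × CHF 7,870.00 = CHF 236.10
Penalty, months 4–9: 6 × 2.5% × CHF 7,870.00 = CHF 1,180.50
Interest (9%/yr ÷ 12 = 0.75%/month): CHF 7,870.00 × ((1 + 0.0075)^9 − 1) = CHF 547.4438…
Penalties + interest = CHF 1,416.6000 + CHF 547.4438… = CHF 1,964.04

CHF 1,964.04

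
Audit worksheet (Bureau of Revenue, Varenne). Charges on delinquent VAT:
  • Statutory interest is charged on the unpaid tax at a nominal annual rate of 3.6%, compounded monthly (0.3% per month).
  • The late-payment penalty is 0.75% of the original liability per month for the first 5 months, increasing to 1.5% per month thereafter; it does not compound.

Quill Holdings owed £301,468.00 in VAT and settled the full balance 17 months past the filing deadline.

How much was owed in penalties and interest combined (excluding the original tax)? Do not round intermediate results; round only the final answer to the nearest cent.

Penalty, months 1–5: 5 × 0.75% × £301,468.00 = £11,305.05
Penalty, months 6–17: 12 × 1.5% × £301,468.00 = £54,264.24
Interest: £301,468.00 × ((1 + 0.003)^17 − 1) = £301,468.00 × 0.0522426… = £15,749.4584…
Penalties + interest = £65,569.2900 + £15,749.4584… = £81,318.75

£81,318.75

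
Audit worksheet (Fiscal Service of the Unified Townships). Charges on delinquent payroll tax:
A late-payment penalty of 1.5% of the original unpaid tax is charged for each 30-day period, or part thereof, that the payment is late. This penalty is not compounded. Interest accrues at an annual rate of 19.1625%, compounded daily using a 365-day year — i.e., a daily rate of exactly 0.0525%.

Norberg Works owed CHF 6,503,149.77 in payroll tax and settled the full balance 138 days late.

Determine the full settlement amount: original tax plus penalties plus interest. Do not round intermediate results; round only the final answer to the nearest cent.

CHF 7,479,393.56

Penalty periods: ⌈138/30⌉ = 5; penalty = 5 × 1.5% × CHF 6,503,149.77 = CHF 487,736.23…
Interest: CHF 6,503,149.77 × ((1 + 0.000525)^138 − 1) = CHF 6,503,149.77 × 0.07511861… = CHF 488,507.5584…
Total = CHF 6,503,149.77 + CHF 487,736.2328… + CHF 488,507.5584… = CHF 7,479,393.56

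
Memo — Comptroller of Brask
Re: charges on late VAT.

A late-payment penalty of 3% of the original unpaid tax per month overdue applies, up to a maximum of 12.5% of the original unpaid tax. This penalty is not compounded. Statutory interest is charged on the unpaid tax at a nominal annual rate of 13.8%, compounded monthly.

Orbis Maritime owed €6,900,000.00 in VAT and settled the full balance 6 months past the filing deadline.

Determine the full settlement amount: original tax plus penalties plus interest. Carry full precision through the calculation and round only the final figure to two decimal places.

Penalty (uncapped): 6 × 3% × €6,900,000.00 = €1,242,000.00; cap = 12.5% × €6,900,000.00 = €862,500.00 → penalty = €862,500.00
Interest (13.8%/yr ÷ 12 = 1.15%/month): €6,900,000.00 × ((1 + 0.0115)^6 − 1) = €489,999.5743…
Total = €6,900,000.00 + €862,500.0000 + €489,999.5743… = €8,252,499.57

€8,252,499.57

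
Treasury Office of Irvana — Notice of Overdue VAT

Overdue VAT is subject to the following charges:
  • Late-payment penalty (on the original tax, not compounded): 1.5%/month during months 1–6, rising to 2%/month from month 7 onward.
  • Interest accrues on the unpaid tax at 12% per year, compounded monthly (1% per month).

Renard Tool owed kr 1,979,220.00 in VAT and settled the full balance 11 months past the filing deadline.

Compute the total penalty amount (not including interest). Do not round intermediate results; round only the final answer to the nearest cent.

Penalty, months 1–6: 6 × 1.5% × kr 1,979,220.00 = kr 178,129.80
Penalty, months 7–11: 5 × 2% × kr 1,979,220.00 = kr 197,922.00
Total penalty = kr 178,129.80 + kr 197,922.00 = kr 376,051.80

kr 376,051.80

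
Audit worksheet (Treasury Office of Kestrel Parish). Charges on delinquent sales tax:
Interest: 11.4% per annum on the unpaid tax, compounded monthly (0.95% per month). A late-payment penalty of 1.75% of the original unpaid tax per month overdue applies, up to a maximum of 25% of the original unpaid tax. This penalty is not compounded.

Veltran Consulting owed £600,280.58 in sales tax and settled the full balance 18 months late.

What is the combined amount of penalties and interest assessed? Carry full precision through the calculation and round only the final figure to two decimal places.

£261,442.28

Penalty (uncapped): 18 × 1.75% × £600,280.58 = £189,088.38…; cap = 25% × £600,280.58 = £150,070.15… → penalty = £150,070.15…
Interest: £600,280.58 × ((1 + 0.0095)^18 − 1) = £600,280.58 × 0.1855335… = £111,372.1382…
Penalties + interest = £150,070.1450 + £111,372.1382… = £261,442.28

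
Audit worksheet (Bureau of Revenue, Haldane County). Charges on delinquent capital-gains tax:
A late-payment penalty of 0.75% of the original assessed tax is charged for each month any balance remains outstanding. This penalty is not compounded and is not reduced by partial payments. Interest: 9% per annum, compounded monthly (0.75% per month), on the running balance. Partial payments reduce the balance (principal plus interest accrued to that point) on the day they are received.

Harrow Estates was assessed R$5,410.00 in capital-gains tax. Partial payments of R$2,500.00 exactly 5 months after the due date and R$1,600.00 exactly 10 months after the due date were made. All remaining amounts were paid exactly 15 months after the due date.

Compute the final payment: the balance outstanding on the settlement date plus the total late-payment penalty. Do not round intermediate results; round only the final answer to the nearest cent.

R$2,305.40

Balance at month 5: R$5,410.0000 × (1 + 0.0075)^5 = R$5,615.9410…
After R$2,500.00 payment: R$5,615.9410… − R$2,500.00 = R$3,115.9410…
Balance at month 10: R$3,115.9410… × (1 + 0.0075)^5 = R$3,234.5547…
After R$1,600.00 payment: R$3,234.5547… − R$1,600.00 = R$1,634.5547…
Balance at month 15: R$1,634.5547… × (1 + 0.0075)^5 = R$1,696.7769…
Penalty: 15 × 0.75% × R$5,410.00 = R$608.63…
Final settlement = outstanding balance + penalty = R$1,696.7769… + R$608.63… = R$2,305.40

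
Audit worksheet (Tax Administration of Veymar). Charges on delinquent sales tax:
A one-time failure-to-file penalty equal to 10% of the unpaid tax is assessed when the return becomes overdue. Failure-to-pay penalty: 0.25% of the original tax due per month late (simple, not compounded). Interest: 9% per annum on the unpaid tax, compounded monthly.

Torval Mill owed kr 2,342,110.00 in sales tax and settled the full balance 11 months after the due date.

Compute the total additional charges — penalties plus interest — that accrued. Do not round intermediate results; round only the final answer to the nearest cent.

kr 499,254.51

Failure-to-file penalty: 10% × kr 2,342,110.00 = kr 234,211.00
Failure-to-pay penalty: 11 × 0.25% × kr 2,342,110.00 = kr 64,408.03…
Interest (9%/yr ÷ 12 = 0.75%/month): kr 2,342,110.00 × ((1 + 0.0075)^11 − 1) = kr 200,635.4820…
Penalties + interest = kr 298,619.0250 + kr 200,635.4820… = kr 499,254.51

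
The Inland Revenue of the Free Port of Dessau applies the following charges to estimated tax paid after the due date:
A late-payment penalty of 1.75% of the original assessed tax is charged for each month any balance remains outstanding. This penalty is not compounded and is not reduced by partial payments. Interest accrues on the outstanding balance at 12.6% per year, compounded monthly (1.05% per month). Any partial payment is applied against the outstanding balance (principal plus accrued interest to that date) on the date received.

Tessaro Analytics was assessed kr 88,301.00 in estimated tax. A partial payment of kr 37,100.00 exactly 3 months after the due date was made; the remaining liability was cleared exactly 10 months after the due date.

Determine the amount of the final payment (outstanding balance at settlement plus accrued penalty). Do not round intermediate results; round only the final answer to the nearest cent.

kr 73,561.59

Balance at month 3: kr 88,301.0000 × (1 + 0.0105)^3 = kr 91,111.7893…
After kr 37,100.00 payment: kr 91,111.7893… − kr 37,100.00 = kr 54,011.7893…
Balance at month 10: kr 54,011.7893… × (1 + 0.0105)^7 = kr 58,108.9181…
Penalty: 10 × 1.75% × kr 88,301.00 = kr 15,452.68…
Final settlement = outstanding balance + penalty = kr 58,108.9181… + kr 15,452.68… = kr 73,561.59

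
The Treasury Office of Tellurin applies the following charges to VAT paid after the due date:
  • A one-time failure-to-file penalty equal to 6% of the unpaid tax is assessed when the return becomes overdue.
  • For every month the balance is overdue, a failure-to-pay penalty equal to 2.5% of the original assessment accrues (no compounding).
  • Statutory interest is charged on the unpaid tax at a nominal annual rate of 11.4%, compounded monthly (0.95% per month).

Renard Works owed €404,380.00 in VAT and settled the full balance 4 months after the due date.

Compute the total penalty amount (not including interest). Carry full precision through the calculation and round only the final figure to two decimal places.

€64,700.80

Failure-to-file penalty: 6% × €404,380.00 = €24,262.80
Failure-to-pay penalty: 4 × 2.5% × €404,380.00 = €40,438.00
Total penalty = €24,262.80 + €40,438.00 = €64,700.80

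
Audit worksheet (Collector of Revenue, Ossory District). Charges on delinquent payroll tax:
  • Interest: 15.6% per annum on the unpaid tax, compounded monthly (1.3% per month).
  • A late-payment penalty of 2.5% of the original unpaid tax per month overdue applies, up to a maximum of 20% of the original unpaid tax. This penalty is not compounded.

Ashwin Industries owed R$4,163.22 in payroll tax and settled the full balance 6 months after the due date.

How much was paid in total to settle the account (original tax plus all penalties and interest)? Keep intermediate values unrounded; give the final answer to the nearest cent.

Penalty: 6 × 2.5% × R$4,163.22 = R$624.48… (below the 20% cap of R$832.64…)
Interest: R$4,163.22 × ((1 + 0.013)^6 − 1) = R$4,163.22 × 0.0805794… = R$335.4696…
Total = R$4,163.22 + R$624.4830 + R$335.4696… = R$5,123.17

R$5,123.17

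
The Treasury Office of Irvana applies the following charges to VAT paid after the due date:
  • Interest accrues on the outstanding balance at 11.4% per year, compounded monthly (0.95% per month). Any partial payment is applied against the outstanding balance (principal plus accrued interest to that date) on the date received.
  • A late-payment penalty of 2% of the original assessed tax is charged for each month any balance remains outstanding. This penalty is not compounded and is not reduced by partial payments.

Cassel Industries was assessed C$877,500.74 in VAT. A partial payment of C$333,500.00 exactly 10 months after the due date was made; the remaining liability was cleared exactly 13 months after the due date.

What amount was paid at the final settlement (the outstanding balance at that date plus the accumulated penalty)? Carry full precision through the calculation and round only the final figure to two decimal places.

C$877,324.48

Balance at month 10: C$877,500.7400 × (1 + 0.0095)^10 = C$964,518.8600…
After C$333,500.00 payment: C$964,518.8600… − C$333,500.00 = C$631,018.8600…
Balance at month 13: C$631,018.8600… × (1 + 0.0095)^3 = C$649,174.2869…
Penalty: 13 × 2% × C$877,500.74 = C$228,150.19…
Final settlement = outstanding balance + penalty = C$649,174.2869… + C$228,150.19… = C$877,324.48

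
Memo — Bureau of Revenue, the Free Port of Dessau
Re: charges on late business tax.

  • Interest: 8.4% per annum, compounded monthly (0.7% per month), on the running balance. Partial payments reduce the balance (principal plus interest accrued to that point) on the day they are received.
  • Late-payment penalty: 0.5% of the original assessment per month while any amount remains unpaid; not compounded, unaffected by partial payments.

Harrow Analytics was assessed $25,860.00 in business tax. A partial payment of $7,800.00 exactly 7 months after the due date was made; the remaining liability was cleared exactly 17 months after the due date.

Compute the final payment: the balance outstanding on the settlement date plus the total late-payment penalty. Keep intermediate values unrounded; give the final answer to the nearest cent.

$22,950.43

Balance at month 7: $25,860.0000 × (1 + 0.007)^7 = $27,154.0626…
After $7,800.00 payment: $27,154.0626… − $7,800.00 = $19,354.0626…
Balance at month 17: $19,354.0626… × (1 + 0.007)^10 = $20,752.3291…
Penalty: 17 × 0.5% × $25,860.00 = $2,198.10
Final settlement = outstanding balance + penalty = $20,752.3291… + $2,198.10 = $22,950.43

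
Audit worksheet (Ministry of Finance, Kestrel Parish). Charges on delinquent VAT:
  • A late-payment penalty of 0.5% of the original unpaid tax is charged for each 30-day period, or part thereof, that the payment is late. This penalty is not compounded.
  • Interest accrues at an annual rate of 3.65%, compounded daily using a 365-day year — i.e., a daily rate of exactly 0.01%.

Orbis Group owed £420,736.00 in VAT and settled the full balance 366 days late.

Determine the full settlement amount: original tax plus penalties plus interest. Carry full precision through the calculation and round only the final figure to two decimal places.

£463,767.25

Penalty periods: ⌈366/30⌉ = 13; penalty = 13 × 0.5% × £420,736.00 = £27,347.84
Interest: £420,736.00 × ((1 + 0.0001)^366 − 1) = £420,736.00 × 0.03727613… = £15,683.4092…
Total = £420,736.00 + £27,347.8400 + £15,683.4092… = £463,767.25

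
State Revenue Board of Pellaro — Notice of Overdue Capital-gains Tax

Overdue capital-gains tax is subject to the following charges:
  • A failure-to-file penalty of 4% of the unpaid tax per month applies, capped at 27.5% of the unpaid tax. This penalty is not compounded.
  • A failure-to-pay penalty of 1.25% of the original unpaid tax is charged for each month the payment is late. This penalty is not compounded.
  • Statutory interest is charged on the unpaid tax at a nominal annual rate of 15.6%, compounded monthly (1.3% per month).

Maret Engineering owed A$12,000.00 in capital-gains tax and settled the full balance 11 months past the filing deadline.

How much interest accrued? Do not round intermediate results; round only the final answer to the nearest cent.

Interest: A$12,000.00 × ((1 + 0.013)^11 − 1) = A$12,000.00 × 0.1526671… = A$1,832.0052…

A$1,832.01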